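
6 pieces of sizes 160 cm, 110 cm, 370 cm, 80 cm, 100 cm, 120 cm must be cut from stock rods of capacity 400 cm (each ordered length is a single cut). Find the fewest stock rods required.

3

Total = 370 + 160 + 120 + 110 + 100 + 80 = 940 cm.
Lower bound: ⌈940/400⌉ = 3 stock rods.
A packing using 3 stock rods:
  stock rod 1: 370 = 370
  stock rod 2: 160 + 120 + 110 = 390
  stock rod 3: 100 + 80 = 180
This matches the lower bound, so 3 is optimal.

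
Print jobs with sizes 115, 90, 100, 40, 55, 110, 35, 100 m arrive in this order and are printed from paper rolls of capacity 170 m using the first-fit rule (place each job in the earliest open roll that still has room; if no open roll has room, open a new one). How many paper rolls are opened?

  115 → roll 1 (new)  [load 115/170]
  90 → roll 2 (new)  [load 90/170]
  100 → roll 3 (new)  [load 100/170]
  40 → roll 1  [load 155/170]
  55 → roll 2  [load 145/170]
  110 → roll 4 (new)  [load 110/170]
  35 → roll 3  [load 135/170]
  100 → roll 5 (new)  [load 100/170]
5 paper rolls opened.

5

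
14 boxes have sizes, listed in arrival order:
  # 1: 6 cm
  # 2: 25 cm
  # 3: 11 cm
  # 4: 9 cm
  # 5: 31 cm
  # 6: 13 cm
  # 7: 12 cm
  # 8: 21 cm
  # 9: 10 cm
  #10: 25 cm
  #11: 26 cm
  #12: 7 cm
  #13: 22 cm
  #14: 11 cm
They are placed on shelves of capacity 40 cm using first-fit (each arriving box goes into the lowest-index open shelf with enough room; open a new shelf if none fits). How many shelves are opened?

7

  6 → shelf 1 (new)  [load 6/40]
  25 → shelf 1  [load 31/40]
  11 → shelf 2 (new)  [load 11/40]
  9 → shelf 1  [load 40/40]
  31 → shelf 3 (new)  [load 31/40]
  13 → shelf 2  [load 24/40]
  12 → shelf 2  [load 36/40]
  21 → shelf 4 (new)  [load 21/40]
  10 → shelf 4  [load 31/40]
  25 → shelf 5 (new)  [load 25/40]
  26 → shelf 6 (new)  [load 26/40]
  7 → shelf 3  [load 38/40]
  22 → shelf 7 (new)  [load 22/40]
  11 → shelf 5  [load 36/40]
7 shelves opened.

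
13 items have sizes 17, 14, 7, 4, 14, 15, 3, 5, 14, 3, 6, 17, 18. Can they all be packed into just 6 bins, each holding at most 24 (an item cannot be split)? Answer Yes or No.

No

Total = 137; ⌈137/24⌉ = 6.
7 items each exceed half the capacity and cannot share a bin, forcing at least 7 bins.
At least 7 bins are required, but only 6 are allowed.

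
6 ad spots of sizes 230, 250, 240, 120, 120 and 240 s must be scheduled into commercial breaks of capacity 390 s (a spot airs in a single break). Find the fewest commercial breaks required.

Total = 250 + 240 + 240 + 230 + 120 + 120 = 1200 s.
Lower bound: ⌈1200/390⌉ = 4 commercial breaks.
A packing using 4 commercial breaks:
  break 1: 250 + 120 = 370
  break 2: 240 + 120 = 360
  break 3: 240 = 240
  break 4: 230 = 230
This matches the lower bound, so 4 is optimal.

4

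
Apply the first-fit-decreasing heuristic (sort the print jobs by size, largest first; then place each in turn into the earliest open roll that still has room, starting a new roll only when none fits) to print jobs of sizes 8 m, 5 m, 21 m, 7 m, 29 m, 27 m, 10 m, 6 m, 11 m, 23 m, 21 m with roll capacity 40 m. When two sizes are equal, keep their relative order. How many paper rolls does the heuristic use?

5

Sorted descending: 29, 27, 23, 21, 21, 11, 10, 8, 7, 6, 5.
  29 → roll 1 (new)  [load 29/40]
  27 → roll 2 (new)  [load 27/40]
  23 → roll 3 (new)  [load 23/40]
  21 → roll 4 (new)  [load 21/40]
  21 → roll 5 (new)  [load 21/40]
  11 → roll 1  [load 40/40]
  10 → roll 2  [load 37/40]
  8 → roll 3  [load 31/40]
  7 → roll 3  [load 38/40]
  6 → roll 4  [load 27/40]
  5 → roll 4  [load 32/40]
5 paper rolls opened.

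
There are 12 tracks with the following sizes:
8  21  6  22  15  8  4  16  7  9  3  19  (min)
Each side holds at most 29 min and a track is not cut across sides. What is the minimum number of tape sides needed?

Total = 22 + 21 + 19 + 16 + 15 + 9 + 8 + 8 + 7 + 6 + 4 + 3 = 138 min.
Lower bound: ⌈138/29⌉ = 5 tape sides.
A packing using 5 tape sides:
  side 1: 22 + 7 = 29
  side 2: 21 + 8 = 29
  side 3: 19 + 9 = 28
  side 4: 16 + 8 + 4 = 28
  side 5: 15 + 6 + 3 = 24
This matches the lower bound, so 5 is optimal.

5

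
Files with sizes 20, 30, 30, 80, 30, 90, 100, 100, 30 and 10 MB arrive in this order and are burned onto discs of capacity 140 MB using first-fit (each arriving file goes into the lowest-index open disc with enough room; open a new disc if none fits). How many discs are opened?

5

  20 → disc 1 (new)  [load 20/140]
  30 → disc 1  [load 50/140]
  30 → disc 1  [load 80/140]
  80 → disc 2 (new)  [load 80/140]
  30 → disc 1  [load 110/140]
  90 → disc 3 (new)  [load 90/140]
  100 → disc 4 (new)  [load 100/140]
  100 → disc 5 (new)  [load 100/140]
  30 → disc 1  [load 140/140]
  10 → disc 2  [load 90/140]
5 discs opened.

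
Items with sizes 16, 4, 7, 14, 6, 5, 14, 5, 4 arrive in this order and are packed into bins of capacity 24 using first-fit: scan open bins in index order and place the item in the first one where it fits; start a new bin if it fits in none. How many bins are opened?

  16 → bin 1 (new)  [load 16/24]
  4 → bin 1  [load 20/24]
  7 → bin 2 (new)  [load 7/24]
  14 → bin 2  [load 21/24]
  6 → bin 3 (new)  [load 6/24]
  5 → bin 3  [load 11/24]
  14 → bin 4 (new)  [load 14/24]
  5 → bin 3  [load 16/24]
  4 → bin 1  [load 24/24]
4 bins opened.

4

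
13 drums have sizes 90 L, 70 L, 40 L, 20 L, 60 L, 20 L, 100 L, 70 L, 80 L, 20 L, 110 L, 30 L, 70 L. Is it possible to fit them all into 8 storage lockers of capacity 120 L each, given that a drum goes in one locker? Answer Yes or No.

Yes

A valid assignment using 8 storage lockers:
  locker 1: 110 = 110
  locker 2: 100 + 20 = 120
  locker 3: 90 + 30 = 120
  locker 4: 80 + 40 = 120
  locker 5: 70 + 20 + 20 = 110
  locker 6: 70 = 70
  locker 7: 70 = 70
  locker 8: 60 = 60
Every load is within 120 L, so 8 storage lockers suffice.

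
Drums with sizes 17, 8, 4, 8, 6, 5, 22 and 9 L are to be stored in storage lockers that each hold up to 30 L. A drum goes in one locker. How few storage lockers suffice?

Total = 22 + 17 + 9 + 8 + 8 + 6 + 5 + 4 = 79 L.
Lower bound: ⌈79/30⌉ = 3 storage lockers.
A packing using 3 storage lockers:
  locker 1: 22 + 8 = 30
  locker 2: 17 + 9 + 4 = 30
  locker 3: 8 + 6 + 5 = 19
This matches the lower bound, so 3 is optimal.

3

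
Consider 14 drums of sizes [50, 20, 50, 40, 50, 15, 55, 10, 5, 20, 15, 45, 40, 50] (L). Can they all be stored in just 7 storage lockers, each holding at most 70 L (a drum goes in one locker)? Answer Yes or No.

No

Total = 465 L; ⌈465/70⌉ = 7.
8 drums each exceed half the capacity and cannot share a locker, forcing at least 8 storage lockers.
At least 8 storage lockers are required, but only 7 are allowed.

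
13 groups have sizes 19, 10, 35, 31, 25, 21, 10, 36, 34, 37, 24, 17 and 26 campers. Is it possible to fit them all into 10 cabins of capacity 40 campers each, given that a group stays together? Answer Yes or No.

Yes

A valid assignment using 10 cabins:
  cabin 1: 37 = 37
  cabin 2: 36 = 36
  cabin 3: 35 = 35
  cabin 4: 34 = 34
  cabin 5: 31 = 31
  cabin 6: 26 + 10 = 36
  cabin 7: 25 + 10 = 35
  cabin 8: 24 = 24
  cabin 9: 21 + 19 = 40
  cabin 10: 17 = 17
Every load is within 40 campers, so 10 cabins suffice.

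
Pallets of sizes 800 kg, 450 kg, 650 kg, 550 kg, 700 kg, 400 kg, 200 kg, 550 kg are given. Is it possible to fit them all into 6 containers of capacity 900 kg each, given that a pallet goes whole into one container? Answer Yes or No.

A valid assignment using 6 containers:
  container 1: 800 = 800
  container 2: 700 + 200 = 900
  container 3: 650 = 650
  container 4: 550 = 550
  container 5: 550 = 550
  container 6: 450 + 400 = 850
Every load is within 900 kg, so 6 containers suffice.

Yes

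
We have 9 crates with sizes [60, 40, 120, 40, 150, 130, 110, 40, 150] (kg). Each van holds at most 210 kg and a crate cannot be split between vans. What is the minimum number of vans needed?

5

Total = 150 + 150 + 130 + 120 + 110 + 60 + 40 + 40 + 40 = 840 kg.
Lower bound: ⌈840/210⌉ = 4 vans.
Also, 5 crates each exceed 105 kg, and no two of those can share a van, so at least 5 vans are needed.
A packing using 5 vans:
  van 1: 150 + 60 = 210
  van 2: 150 + 40 = 190
  van 3: 130 + 40 + 40 = 210
  van 4: 120 = 120
  van 5: 110 = 110
This matches the lower bound, so 5 is optimal.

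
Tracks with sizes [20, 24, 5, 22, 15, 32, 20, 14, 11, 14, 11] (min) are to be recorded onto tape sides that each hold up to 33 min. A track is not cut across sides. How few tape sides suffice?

Total = 32 + 24 + 22 + 20 + 20 + 15 + 14 + 14 + 11 + 11 + 5 = 188 min.
Lower bound: ⌈188/33⌉ = 6 tape sides.
A packing using 7 tape sides:
  side 1: 32 = 32
  side 2: 24 + 5 = 29
  side 3: 22 + 11 = 33
  side 4: 20 + 11 = 31
  side 5: 20 = 20
  side 6: 15 + 14 = 29
  side 7: 14 = 14
No arrangement into 6 tape sides stays within capacity, so 7 is optimal.

7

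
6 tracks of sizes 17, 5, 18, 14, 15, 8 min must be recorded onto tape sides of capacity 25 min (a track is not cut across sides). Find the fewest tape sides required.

Total = 18 + 17 + 15 + 14 + 8 + 5 = 77 min.
Lower bound: ⌈77/25⌉ = 4 tape sides.
A packing using 4 tape sides:
  side 1: 18 + 5 = 23
  side 2: 17 + 8 = 25
  side 3: 15 = 15
  side 4: 14 = 14
This matches the lower bound, so 4 is optimal.

4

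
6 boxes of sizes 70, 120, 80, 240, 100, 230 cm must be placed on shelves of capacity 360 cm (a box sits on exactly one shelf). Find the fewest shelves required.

3

Total = 240 + 230 + 120 + 100 + 80 + 70 = 840 cm.
Lower bound: ⌈840/360⌉ = 3 shelves.
A packing using 3 shelves:
  shelf 1: 240 + 120 = 360
  shelf 2: 230 + 100 = 330
  shelf 3: 80 + 70 = 150
This matches the lower bound, so 3 is optimal.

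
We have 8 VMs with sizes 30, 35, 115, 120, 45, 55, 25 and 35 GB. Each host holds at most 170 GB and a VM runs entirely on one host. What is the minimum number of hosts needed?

Total = 120 + 115 + 55 + 45 + 35 + 35 + 30 + 25 = 460 GB.
Lower bound: ⌈460/170⌉ = 3 hosts.
A packing using 3 hosts:
  host 1: 120 + 45 = 165
  host 2: 115 + 55 = 170
  host 3: 35 + 35 + 30 + 25 = 125
This matches the lower bound, so 3 is optimal.

3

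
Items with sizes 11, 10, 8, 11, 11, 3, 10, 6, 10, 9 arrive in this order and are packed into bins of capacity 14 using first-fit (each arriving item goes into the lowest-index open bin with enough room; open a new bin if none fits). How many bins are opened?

8

  11 → bin 1 (new)  [load 11/14]
  10 → bin 2 (new)  [load 10/14]
  8 → bin 3 (new)  [load 8/14]
  11 → bin 4 (new)  [load 11/14]
  11 → bin 5 (new)  [load 11/14]
  3 → bin 1  [load 14/14]
  10 → bin 6 (new)  [load 10/14]
  6 → bin 3  [load 14/14]
  10 → bin 7 (new)  [load 10/14]
  9 → bin 8 (new)  [load 9/14]
8 bins opened.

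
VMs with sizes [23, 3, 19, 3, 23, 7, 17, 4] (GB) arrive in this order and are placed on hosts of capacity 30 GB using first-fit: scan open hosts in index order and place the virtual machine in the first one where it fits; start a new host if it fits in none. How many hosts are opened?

  23 → host 1 (new)  [load 23/30]
  3 → host 1  [load 26/30]
  19 → host 2 (new)  [load 19/30]
  3 → host 1  [load 29/30]
  23 → host 3 (new)  [load 23/30]
  7 → host 2  [load 26/30]
  17 → host 4 (new)  [load 17/30]
  4 → host 2  [load 30/30]
4 hosts opened.

4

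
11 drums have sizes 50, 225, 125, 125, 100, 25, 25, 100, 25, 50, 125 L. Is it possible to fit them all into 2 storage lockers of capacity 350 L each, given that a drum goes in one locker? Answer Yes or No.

No

Total = 975 L; ⌈975/350⌉ = 3.
At least 3 storage lockers are required, but only 2 are allowed.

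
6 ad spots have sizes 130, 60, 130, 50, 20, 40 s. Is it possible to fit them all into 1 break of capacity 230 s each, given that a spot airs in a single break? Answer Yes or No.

No

Total = 430 s; ⌈430/230⌉ = 2.
At least 2 commercial breaks are required, but only 1 is allowed.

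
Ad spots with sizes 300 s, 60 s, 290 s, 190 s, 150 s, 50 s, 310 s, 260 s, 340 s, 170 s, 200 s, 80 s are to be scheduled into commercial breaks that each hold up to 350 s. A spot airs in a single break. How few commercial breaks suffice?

Total = 340 + 310 + 300 + 290 + 260 + 200 + 190 + 170 + 150 + 80 + 60 + 50 = 2400 s.
Lower bound: ⌈2400/350⌉ = 7 commercial breaks.
A packing using 8 commercial breaks:
  break 1: 340 = 340
  break 2: 310 = 310
  break 3: 300 + 50 = 350
  break 4: 290 + 60 = 350
  break 5: 260 + 80 = 340
  break 6: 200 + 150 = 350
  break 7: 190 = 190
  break 8: 170 = 170
No arrangement into 7 commercial breaks stays within capacity, so 8 is optimal.

8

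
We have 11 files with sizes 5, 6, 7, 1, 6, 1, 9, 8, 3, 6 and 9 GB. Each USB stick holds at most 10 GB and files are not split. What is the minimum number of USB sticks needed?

8

Total = 9 + 9 + 8 + 7 + 6 + 6 + 6 + 5 + 3 + 1 + 1 = 61 GB.
Lower bound: ⌈61/10⌉ = 7 USB sticks.
A packing using 8 USB sticks:
  USB stick 1: 9 + 1 = 10
  USB stick 2: 9 + 1 = 10
  USB stick 3: 8 = 8
  USB stick 4: 7 + 3 = 10
  USB stick 5: 6 = 6
  USB stick 6: 6 = 6
  USB stick 7: 6 = 6
  USB stick 8: 5 = 5
No arrangement into 7 USB sticks stays within capacity, so 8 is optimal.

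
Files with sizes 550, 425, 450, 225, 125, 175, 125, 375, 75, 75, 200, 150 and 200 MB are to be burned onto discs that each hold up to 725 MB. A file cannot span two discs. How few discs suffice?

Total = 550 + 450 + 425 + 375 + 225 + 200 + 200 + 175 + 150 + 125 + 125 + 75 + 75 = 3150 MB.
Lower bound: ⌈3150/725⌉ = 5 discs.
A packing using 5 discs:
  disc 1: 550 + 175 = 725
  disc 2: 450 + 225 = 675
  disc 3: 425 + 200 + 75 = 700
  disc 4: 375 + 200 + 150 = 725
  disc 5: 125 + 125 + 75 = 325
This matches the lower bound, so 5 is optimal.

5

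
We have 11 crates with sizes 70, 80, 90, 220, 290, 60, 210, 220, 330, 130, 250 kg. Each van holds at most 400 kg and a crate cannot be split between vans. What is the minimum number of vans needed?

6

Total = 330 + 290 + 250 + 220 + 220 + 210 + 130 + 90 + 80 + 70 + 60 = 1950 kg.
Lower bound: ⌈1950/400⌉ = 5 vans.
Also, 6 crates each exceed 200 kg, and no two of those can share a van, so at least 6 vans are needed.
A packing using 6 vans:
  van 1: 330 + 70 = 400
  van 2: 290 + 90 = 380
  van 3: 250 + 130 = 380
  van 4: 220 + 80 + 60 = 360
  van 5: 220 = 220
  van 6: 210 = 210
This matches the lower bound, so 6 is optimal.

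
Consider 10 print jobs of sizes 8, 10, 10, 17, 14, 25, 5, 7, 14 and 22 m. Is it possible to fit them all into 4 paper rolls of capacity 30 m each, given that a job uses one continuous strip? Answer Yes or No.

Total = 132 m; ⌈132/30⌉ = 5.
At least 5 paper rolls are required, but only 4 are allowed.

No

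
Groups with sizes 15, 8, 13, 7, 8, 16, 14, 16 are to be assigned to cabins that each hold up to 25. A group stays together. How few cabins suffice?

Total = 16 + 16 + 15 + 14 + 13 + 8 + 8 + 7 = 97.
Lower bound: ⌈97/25⌉ = 4 cabins.
Also, 5 groups each exceed 25/2, and no two of those can share a cabin, so at least 5 cabins are needed.
A packing using 5 cabins:
  cabin 1: 16 + 8 = 24
  cabin 2: 16 + 8 = 24
  cabin 3: 15 + 7 = 22
  cabin 4: 14 = 14
  cabin 5: 13 = 13
This matches the lower bound, so 5 is optimal.

5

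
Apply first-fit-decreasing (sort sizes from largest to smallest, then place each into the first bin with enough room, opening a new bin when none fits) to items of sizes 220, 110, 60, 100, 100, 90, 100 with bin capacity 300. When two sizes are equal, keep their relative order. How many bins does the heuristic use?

Sorted descending: 220, 110, 100, 100, 100, 90, 60.
  220 → bin 1 (new)  [load 220/300]
  110 → bin 2 (new)  [load 110/300]
  100 → bin 2  [load 210/300]
  100 → bin 3 (new)  [load 100/300]
  100 → bin 3  [load 200/300]
  90 → bin 2  [load 300/300]
  60 → bin 1  [load 280/300]
3 bins opened.

3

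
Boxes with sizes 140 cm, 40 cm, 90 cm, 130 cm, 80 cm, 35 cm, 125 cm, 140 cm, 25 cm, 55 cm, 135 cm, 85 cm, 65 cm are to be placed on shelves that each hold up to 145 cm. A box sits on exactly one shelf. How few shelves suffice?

Total = 140 + 140 + 135 + 130 + 125 + 90 + 85 + 80 + 65 + 55 + 40 + 35 + 25 = 1145 cm.
Lower bound: ⌈1145/145⌉ = 8 shelves.
A packing using 9 shelves:
  shelf 1: 140 = 140
  shelf 2: 140 = 140
  shelf 3: 135 = 135
  shelf 4: 130 = 130
  shelf 5: 125 = 125
  shelf 6: 90 + 55 = 145
  shelf 7: 85 + 40 = 125
  shelf 8: 80 + 65 = 145
  shelf 9: 35 + 25 = 60
No arrangement into 8 shelves stays within capacity, so 9 is optimal.

9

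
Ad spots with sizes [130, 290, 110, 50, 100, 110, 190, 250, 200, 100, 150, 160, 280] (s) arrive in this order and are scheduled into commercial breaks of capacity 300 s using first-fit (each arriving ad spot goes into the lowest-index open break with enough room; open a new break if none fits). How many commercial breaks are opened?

9

  130 → break 1 (new)  [load 130/300]
  290 → break 2 (new)  [load 290/300]
  110 → break 1  [load 240/300]
  50 → break 1  [load 290/300]
  100 → break 3 (new)  [load 100/300]
  110 → break 3  [load 210/300]
  190 → break 4 (new)  [load 190/300]
  250 → break 5 (new)  [load 250/300]
  200 → break 6 (new)  [load 200/300]
  100 → break 4  [load 290/300]
  150 → break 7 (new)  [load 150/300]
  160 → break 8 (new)  [load 160/300]
  280 → break 9 (new)  [load 280/300]
9 commercial breaks opened.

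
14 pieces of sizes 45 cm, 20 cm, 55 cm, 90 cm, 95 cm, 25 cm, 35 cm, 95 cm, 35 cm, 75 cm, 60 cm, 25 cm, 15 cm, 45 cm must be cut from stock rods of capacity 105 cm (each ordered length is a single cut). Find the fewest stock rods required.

8

Total = 95 + 95 + 90 + 75 + 60 + 55 + 45 + 45 + 35 + 35 + 25 + 25 + 20 + 15 = 715 cm.
Lower bound: ⌈715/105⌉ = 7 stock rods.
A packing using 8 stock rods:
  stock rod 1: 95 = 95
  stock rod 2: 95 = 95
  stock rod 3: 90 + 15 = 105
  stock rod 4: 75 + 25 = 100
  stock rod 5: 60 + 45 = 105
  stock rod 6: 55 + 45 = 100
  stock rod 7: 35 + 35 + 25 = 95
  stock rod 8: 20 = 20
No arrangement into 7 stock rods stays within capacity, so 8 is optimal.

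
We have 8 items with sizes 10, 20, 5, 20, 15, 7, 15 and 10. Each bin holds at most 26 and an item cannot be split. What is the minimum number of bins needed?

5

Total = 20 + 20 + 15 + 15 + 10 + 10 + 7 + 5 = 102.
Lower bound: ⌈102/26⌉ = 4 bins.
A packing using 5 bins:
  bin 1: 20 + 5 = 25
  bin 2: 20 = 20
  bin 3: 15 + 10 = 25
  bin 4: 15 + 10 = 25
  bin 5: 7 = 7
No arrangement into 4 bins stays within capacity, so 5 is optimal.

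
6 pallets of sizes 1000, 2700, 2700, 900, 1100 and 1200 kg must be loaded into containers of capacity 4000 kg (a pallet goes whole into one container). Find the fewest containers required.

3

Total = 2700 + 2700 + 1200 + 1100 + 1000 + 900 = 9600 kg.
Lower bound: ⌈9600/4000⌉ = 3 containers.
A packing using 3 containers:
  container 1: 2700 + 1200 = 3900
  container 2: 2700 + 1100 = 3800
  container 3: 1000 + 900 = 1900
This matches the lower bound, so 3 is optimal.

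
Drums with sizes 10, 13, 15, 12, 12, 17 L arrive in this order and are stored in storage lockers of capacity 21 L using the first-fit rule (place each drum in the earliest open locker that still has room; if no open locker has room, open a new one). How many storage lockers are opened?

  10 → locker 1 (new)  [load 10/21]
  13 → locker 2 (new)  [load 13/21]
  15 → locker 3 (new)  [load 15/21]
  12 → locker 4 (new)  [load 12/21]
  12 → locker 5 (new)  [load 12/21]
  17 → locker 6 (new)  [load 17/21]
6 storage lockers opened.

6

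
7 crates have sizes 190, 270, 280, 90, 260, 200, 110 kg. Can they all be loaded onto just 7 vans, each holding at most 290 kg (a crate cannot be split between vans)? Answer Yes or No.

A valid assignment using 6 vans:
  van 1: 280 = 280
  van 2: 270 = 270
  van 3: 260 = 260
  van 4: 200 + 90 = 290
  van 5: 190 = 190
  van 6: 110 = 110
That uses only 6 ≤ 7, so 7 vans are enough.

Yes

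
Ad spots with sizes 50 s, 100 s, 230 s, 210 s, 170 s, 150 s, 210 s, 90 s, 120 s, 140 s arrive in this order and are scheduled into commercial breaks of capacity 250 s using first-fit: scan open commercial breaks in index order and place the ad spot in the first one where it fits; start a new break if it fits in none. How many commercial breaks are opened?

  50 → break 1 (new)  [load 50/250]
  100 → break 1  [load 150/250]
  230 → break 2 (new)  [load 230/250]
  210 → break 3 (new)  [load 210/250]
  170 → break 4 (new)  [load 170/250]
  150 → break 5 (new)  [load 150/250]
  210 → break 6 (new)  [load 210/250]
  90 → break 1  [load 240/250]
  120 → break 7 (new)  [load 120/250]
  140 → break 8 (new)  [load 140/250]
8 commercial breaks opened.

8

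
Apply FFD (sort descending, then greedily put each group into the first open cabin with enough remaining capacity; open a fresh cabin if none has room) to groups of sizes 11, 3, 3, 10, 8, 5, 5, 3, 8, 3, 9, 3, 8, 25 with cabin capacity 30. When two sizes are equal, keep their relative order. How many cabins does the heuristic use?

4

Sorted descending: 25, 11, 10, 9, 8, 8, 8, 5, 5, 3, 3, 3, 3, 3.
  25 → cabin 1 (new)  [load 25/30]
  11 → cabin 2 (new)  [load 11/30]
  10 → cabin 2  [load 21/30]
  9 → cabin 2  [load 30/30]
  8 → cabin 3 (new)  [load 8/30]
  8 → cabin 3  [load 16/30]
  8 → cabin 3  [load 24/30]
  5 → cabin 1  [load 30/30]
  5 → cabin 3  [load 29/30]
  3 → cabin 4 (new)  [load 3/30]
  3 → cabin 4  [load 6/30]
  3 → cabin 4  [load 9/30]
  3 → cabin 4  [load 12/30]
  3 → cabin 4  [load 15/30]
4 cabins opened.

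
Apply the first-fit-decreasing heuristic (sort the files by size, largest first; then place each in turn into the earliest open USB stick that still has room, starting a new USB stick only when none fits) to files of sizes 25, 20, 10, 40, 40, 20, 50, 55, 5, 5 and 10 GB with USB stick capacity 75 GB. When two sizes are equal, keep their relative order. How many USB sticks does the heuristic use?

4

Sorted descending: 55, 50, 40, 40, 25, 20, 20, 10, 10, 5, 5.
  55 → USB stick 1 (new)  [load 55/75]
  50 → USB stick 2 (new)  [load 50/75]
  40 → USB stick 3 (new)  [load 40/75]
  40 → USB stick 4 (new)  [load 40/75]
  25 → USB stick 2  [load 75/75]
  20 → USB stick 1  [load 75/75]
  20 → USB stick 3  [load 60/75]
  10 → USB stick 3  [load 70/75]
  10 → USB stick 4  [load 50/75]
  5 → USB stick 3  [load 75/75]
  5 → USB stick 4  [load 55/75]
4 USB sticks opened.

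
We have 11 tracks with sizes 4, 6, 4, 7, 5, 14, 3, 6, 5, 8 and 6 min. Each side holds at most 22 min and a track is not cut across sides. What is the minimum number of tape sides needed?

4

Total = 14 + 8 + 7 + 6 + 6 + 6 + 5 + 5 + 4 + 4 + 3 = 68 min.
Lower bound: ⌈68/22⌉ = 4 tape sides.
A packing using 4 tape sides:
  side 1: 14 + 8 = 22
  side 2: 7 + 6 + 6 + 3 = 22
  side 3: 6 + 5 + 5 + 4 = 20
  side 4: 4 = 4
This matches the lower bound, so 4 is optimal.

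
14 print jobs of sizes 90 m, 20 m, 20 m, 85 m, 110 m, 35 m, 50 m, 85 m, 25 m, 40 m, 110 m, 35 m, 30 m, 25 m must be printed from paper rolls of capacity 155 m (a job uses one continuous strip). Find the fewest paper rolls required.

Total = 110 + 110 + 90 + 85 + 85 + 50 + 40 + 35 + 35 + 30 + 25 + 25 + 20 + 20 = 760 m.
Lower bound: ⌈760/155⌉ = 5 paper rolls.
A packing using 5 paper rolls:
  roll 1: 110 + 25 + 20 = 155
  roll 2: 110 + 25 + 20 = 155
  roll 3: 90 + 50 = 140
  roll 4: 85 + 40 + 30 = 155
  roll 5: 85 + 35 + 35 = 155
This matches the lower bound, so 5 is optimal.

5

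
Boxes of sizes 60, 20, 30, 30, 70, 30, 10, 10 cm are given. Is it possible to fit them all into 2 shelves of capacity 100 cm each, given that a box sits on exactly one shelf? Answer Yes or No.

No

Total = 260 cm; ⌈260/100⌉ = 3.
At least 3 shelves are required, but only 2 are allowed.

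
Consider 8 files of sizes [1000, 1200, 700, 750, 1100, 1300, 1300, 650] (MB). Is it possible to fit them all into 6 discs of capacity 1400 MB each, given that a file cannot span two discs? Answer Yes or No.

Total = 8000 MB; ⌈8000/1400⌉ = 6.
The bound of 6 does not rule out 6, but exhaustive search shows no assignment into 6 discs of capacity 1400 MB exists — the minimum is 7.

No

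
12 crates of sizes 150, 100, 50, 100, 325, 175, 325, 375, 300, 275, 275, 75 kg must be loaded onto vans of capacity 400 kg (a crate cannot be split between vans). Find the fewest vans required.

Total = 375 + 325 + 325 + 300 + 275 + 275 + 175 + 150 + 100 + 100 + 75 + 50 = 2525 kg.
Lower bound: ⌈2525/400⌉ = 7 vans.
A packing using 7 vans:
  van 1: 375 = 375
  van 2: 325 + 75 = 400
  van 3: 325 + 50 = 375
  van 4: 300 + 100 = 400
  van 5: 275 + 100 = 375
  van 6: 275 = 275
  van 7: 175 + 150 = 325
This matches the lower bound, so 7 is optimal.

7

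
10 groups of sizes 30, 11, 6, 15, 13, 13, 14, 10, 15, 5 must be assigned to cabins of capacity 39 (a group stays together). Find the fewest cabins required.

4

Total = 30 + 15 + 15 + 14 + 13 + 13 + 11 + 10 + 6 + 5 = 132.
Lower bound: ⌈132/39⌉ = 4 cabins.
A packing using 4 cabins:
  cabin 1: 30 + 6 = 36
  cabin 2: 15 + 15 + 5 = 35
  cabin 3: 14 + 13 + 11 = 38
  cabin 4: 13 + 10 = 23
This matches the lower bound, so 4 is optimal.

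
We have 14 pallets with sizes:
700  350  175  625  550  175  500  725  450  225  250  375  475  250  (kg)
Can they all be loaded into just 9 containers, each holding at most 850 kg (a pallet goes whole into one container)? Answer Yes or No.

A valid assignment using 8 containers:
  container 1: 725 = 725
  container 2: 700 = 700
  container 3: 625 + 225 = 850
  container 4: 550 + 250 = 800
  container 5: 500 + 350 = 850
  container 6: 475 + 375 = 850
  container 7: 450 + 250 = 700
  container 8: 175 + 175 = 350
That uses only 8 ≤ 9, so 9 containers are enough.

Yes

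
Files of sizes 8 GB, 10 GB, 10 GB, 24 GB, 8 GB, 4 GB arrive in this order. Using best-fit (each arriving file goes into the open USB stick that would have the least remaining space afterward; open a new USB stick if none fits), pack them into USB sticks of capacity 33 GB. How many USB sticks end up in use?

2

  8 → USB stick 1 (new)  [load 8/33]
  10 → USB stick 1  [load 18/33]
  10 → USB stick 1  [load 28/33]
  24 → USB stick 2 (new)  [load 24/33]
  8 → USB stick 2  [load 32/33]
  4 → USB stick 1  [load 32/33]
2 USB sticks opened.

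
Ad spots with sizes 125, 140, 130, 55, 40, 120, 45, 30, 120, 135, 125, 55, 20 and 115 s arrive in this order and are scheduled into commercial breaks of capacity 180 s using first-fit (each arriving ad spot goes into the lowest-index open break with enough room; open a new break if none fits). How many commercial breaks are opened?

8

  125 → break 1 (new)  [load 125/180]
  140 → break 2 (new)  [load 140/180]
  130 → break 3 (new)  [load 130/180]
  55 → break 1  [load 180/180]
  40 → break 2  [load 180/180]
  120 → break 4 (new)  [load 120/180]
  45 → break 3  [load 175/180]
  30 → break 4  [load 150/180]
  120 → break 5 (new)  [load 120/180]
  135 → break 6 (new)  [load 135/180]
  125 → break 7 (new)  [load 125/180]
  55 → break 5  [load 175/180]
  20 → break 4  [load 170/180]
  115 → break 8 (new)  [load 115/180]
8 commercial breaks opened.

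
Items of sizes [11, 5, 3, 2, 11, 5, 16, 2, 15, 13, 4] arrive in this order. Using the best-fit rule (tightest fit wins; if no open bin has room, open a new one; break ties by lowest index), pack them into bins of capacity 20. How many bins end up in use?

  11 → bin 1 (new)  [load 11/20]
  5 → bin 1  [load 16/20]
  3 → bin 1  [load 19/20]
  2 → bin 2 (new)  [load 2/20]
  11 → bin 2  [load 13/20]
  5 → bin 2  [load 18/20]
  16 → bin 3 (new)  [load 16/20]
  2 → bin 2  [load 20/20]
  15 → bin 4 (new)  [load 15/20]
  13 → bin 5 (new)  [load 13/20]
  4 → bin 3  [load 20/20]
5 bins opened.

5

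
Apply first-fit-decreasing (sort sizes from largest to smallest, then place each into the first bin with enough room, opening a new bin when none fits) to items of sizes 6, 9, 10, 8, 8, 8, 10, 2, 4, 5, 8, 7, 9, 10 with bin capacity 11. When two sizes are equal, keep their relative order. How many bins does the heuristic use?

Sorted descending: 10, 10, 10, 9, 9, 8, 8, 8, 8, 7, 6, 5, 4, 2.
  10 → bin 1 (new)  [load 10/11]
  10 → bin 2 (new)  [load 10/11]
  10 → bin 3 (new)  [load 10/11]
  9 → bin 4 (new)  [load 9/11]
  9 → bin 5 (new)  [load 9/11]
  8 → bin 6 (new)  [load 8/11]
  8 → bin 7 (new)  [load 8/11]
  8 → bin 8 (new)  [load 8/11]
  8 → bin 9 (new)  [load 8/11]
  7 → bin 10 (new)  [load 7/11]
  6 → bin 11 (new)  [load 6/11]
  5 → bin 11  [load 11/11]
  4 → bin 10  [load 11/11]
  2 → bin 4  [load 11/11]
11 bins opened.

11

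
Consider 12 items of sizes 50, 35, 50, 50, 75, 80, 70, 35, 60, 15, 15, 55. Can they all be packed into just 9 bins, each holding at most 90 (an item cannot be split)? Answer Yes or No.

Yes

A valid assignment using 8 bins:
  bin 1: 80 = 80
  bin 2: 75 + 15 = 90
  bin 3: 70 + 15 = 85
  bin 4: 60 = 60
  bin 5: 55 + 35 = 90
  bin 6: 50 + 35 = 85
  bin 7: 50 = 50
  bin 8: 50 = 50
That uses only 8 ≤ 9, so 9 bins are enough.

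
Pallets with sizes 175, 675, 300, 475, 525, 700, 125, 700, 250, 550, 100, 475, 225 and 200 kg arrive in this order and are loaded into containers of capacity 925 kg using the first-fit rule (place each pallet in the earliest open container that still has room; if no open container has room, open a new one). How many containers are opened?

7

  175 → container 1 (new)  [load 175/925]
  675 → container 1  [load 850/925]
  300 → container 2 (new)  [load 300/925]
  475 → container 2  [load 775/925]
  525 → container 3 (new)  [load 525/925]
  700 → container 4 (new)  [load 700/925]
  125 → container 2  [load 900/925]
  700 → container 5 (new)  [load 700/925]
  250 → container 3  [load 775/925]
  550 → container 6 (new)  [load 550/925]
  100 → container 3  [load 875/925]
  475 → container 7 (new)  [load 475/925]
  225 → container 4  [load 925/925]
  200 → container 5  [load 900/925]
7 containers opened.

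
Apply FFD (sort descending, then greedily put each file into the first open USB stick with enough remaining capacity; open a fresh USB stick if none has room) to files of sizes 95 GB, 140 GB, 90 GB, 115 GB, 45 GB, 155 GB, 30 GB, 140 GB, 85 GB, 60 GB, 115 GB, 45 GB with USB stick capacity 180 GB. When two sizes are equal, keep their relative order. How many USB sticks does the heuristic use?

7

Sorted descending: 155, 140, 140, 115, 115, 95, 90, 85, 60, 45, 45, 30.
  155 → USB stick 1 (new)  [load 155/180]
  140 → USB stick 2 (new)  [load 140/180]
  140 → USB stick 3 (new)  [load 140/180]
  115 → USB stick 4 (new)  [load 115/180]
  115 → USB stick 5 (new)  [load 115/180]
  95 → USB stick 6 (new)  [load 95/180]
  90 → USB stick 7 (new)  [load 90/180]
  85 → USB stick 6  [load 180/180]
  60 → USB stick 4  [load 175/180]
  45 → USB stick 5  [load 160/180]
  45 → USB stick 7  [load 135/180]
  30 → USB stick 2  [load 170/180]
7 USB sticks opened.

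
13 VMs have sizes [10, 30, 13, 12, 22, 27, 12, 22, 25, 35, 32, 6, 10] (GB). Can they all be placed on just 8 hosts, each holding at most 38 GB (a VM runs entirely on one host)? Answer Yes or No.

Yes

A valid assignment using 8 hosts:
  host 1: 35 = 35
  host 2: 32 + 6 = 38
  host 3: 30 = 30
  host 4: 27 + 10 = 37
  host 5: 25 + 13 = 38
  host 6: 22 + 12 = 34
  host 7: 22 + 12 = 34
  host 8: 10 = 10
Every load is within 38 GB, so 8 hosts suffice.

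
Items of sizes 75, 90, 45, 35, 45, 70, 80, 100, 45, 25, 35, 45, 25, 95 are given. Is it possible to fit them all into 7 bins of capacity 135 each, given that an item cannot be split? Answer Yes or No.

Yes

A valid assignment using 7 bins:
  bin 1: 100 + 35 = 135
  bin 2: 95 + 35 = 130
  bin 3: 90 + 45 = 135
  bin 4: 80 + 45 = 125
  bin 5: 75 + 45 = 120
  bin 6: 70 + 45 = 115
  bin 7: 25 + 25 = 50
Every load is within 135, so 7 bins suffice.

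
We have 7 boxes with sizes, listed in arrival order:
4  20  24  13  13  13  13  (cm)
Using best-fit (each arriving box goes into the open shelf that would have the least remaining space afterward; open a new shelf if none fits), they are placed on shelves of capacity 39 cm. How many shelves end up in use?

3

  4 → shelf 1 (new)  [load 4/39]
  20 → shelf 1  [load 24/39]
  24 → shelf 2 (new)  [load 24/39]
  13 → shelf 1  [load 37/39]
  13 → shelf 2  [load 37/39]
  13 → shelf 3 (new)  [load 13/39]
  13 → shelf 3  [load 26/39]
3 shelves opened.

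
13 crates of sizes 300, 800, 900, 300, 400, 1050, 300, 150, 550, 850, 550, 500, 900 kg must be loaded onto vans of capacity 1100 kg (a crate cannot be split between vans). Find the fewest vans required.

Total = 1050 + 900 + 900 + 850 + 800 + 550 + 550 + 500 + 400 + 300 + 300 + 300 + 150 = 7550 kg.
Lower bound: ⌈7550/1100⌉ = 7 vans.
A packing using 8 vans:
  van 1: 1050 = 1050
  van 2: 900 + 150 = 1050
  van 3: 900 = 900
  van 4: 850 = 850
  van 5: 800 + 300 = 1100
  van 6: 550 + 550 = 1100
  van 7: 500 + 400 = 900
  van 8: 300 + 300 = 600
No arrangement into 7 vans stays within capacity, so 8 is optimal.

8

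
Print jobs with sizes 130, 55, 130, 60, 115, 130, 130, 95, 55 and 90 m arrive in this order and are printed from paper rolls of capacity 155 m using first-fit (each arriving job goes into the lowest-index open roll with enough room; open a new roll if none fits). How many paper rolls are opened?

8

  130 → roll 1 (new)  [load 130/155]
  55 → roll 2 (new)  [load 55/155]
  130 → roll 3 (new)  [load 130/155]
  60 → roll 2  [load 115/155]
  115 → roll 4 (new)  [load 115/155]
  130 → roll 5 (new)  [load 130/155]
  130 → roll 6 (new)  [load 130/155]
  95 → roll 7 (new)  [load 95/155]
  55 → roll 7  [load 150/155]
  90 → roll 8 (new)  [load 90/155]
8 paper rolls opened.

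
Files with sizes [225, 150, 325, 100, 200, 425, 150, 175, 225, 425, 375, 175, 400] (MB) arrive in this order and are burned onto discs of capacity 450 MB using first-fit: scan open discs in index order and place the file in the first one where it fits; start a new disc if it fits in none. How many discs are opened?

9

  225 → disc 1 (new)  [load 225/450]
  150 → disc 1  [load 375/450]
  325 → disc 2 (new)  [load 325/450]
  100 → disc 2  [load 425/450]
  200 → disc 3 (new)  [load 200/450]
  425 → disc 4 (new)  [load 425/450]
  150 → disc 3  [load 350/450]
  175 → disc 5 (new)  [load 175/450]
  225 → disc 5  [load 400/450]
  425 → disc 6 (new)  [load 425/450]
  375 → disc 7 (new)  [load 375/450]
  175 → disc 8 (new)  [load 175/450]
  400 → disc 9 (new)  [load 400/450]
9 discs opened.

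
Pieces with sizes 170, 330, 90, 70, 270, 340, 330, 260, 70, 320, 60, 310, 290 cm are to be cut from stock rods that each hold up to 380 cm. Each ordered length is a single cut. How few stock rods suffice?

Total = 340 + 330 + 330 + 320 + 310 + 290 + 270 + 260 + 170 + 90 + 70 + 70 + 60 = 2910 cm.
Lower bound: ⌈2910/380⌉ = 8 stock rods.
A packing using 9 stock rods:
  stock rod 1: 340 = 340
  stock rod 2: 330 = 330
  stock rod 3: 330 = 330
  stock rod 4: 320 + 60 = 380
  stock rod 5: 310 + 70 = 380
  stock rod 6: 290 + 90 = 380
  stock rod 7: 270 + 70 = 340
  stock rod 8: 260 = 260
  stock rod 9: 170 = 170
No arrangement into 8 stock rods stays within capacity, so 9 is optimal.

9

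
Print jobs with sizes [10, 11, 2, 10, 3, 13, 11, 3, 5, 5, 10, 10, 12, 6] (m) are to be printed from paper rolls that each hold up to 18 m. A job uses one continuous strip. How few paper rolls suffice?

Total = 13 + 12 + 11 + 11 + 10 + 10 + 10 + 10 + 6 + 5 + 5 + 3 + 3 + 2 = 111 m.
Lower bound: ⌈111/18⌉ = 7 paper rolls.
Also, 8 print jobs each exceed 9 m, and no two of those can share a roll, so at least 8 paper rolls are needed.
A packing using 8 paper rolls:
  roll 1: 13 + 5 = 18
  roll 2: 12 + 6 = 18
  roll 3: 11 + 5 + 2 = 18
  roll 4: 11 + 3 + 3 = 17
  roll 5: 10 = 10
  roll 6: 10 = 10
  roll 7: 10 = 10
  roll 8: 10 = 10
This matches the lower bound, so 8 is optimal.

8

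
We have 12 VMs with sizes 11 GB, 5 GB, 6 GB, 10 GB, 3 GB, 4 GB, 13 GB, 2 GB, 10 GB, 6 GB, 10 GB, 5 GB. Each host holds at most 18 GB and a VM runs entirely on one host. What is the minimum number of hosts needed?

5

Total = 13 + 11 + 10 + 10 + 10 + 6 + 6 + 5 + 5 + 4 + 3 + 2 = 85 GB.
Lower bound: ⌈85/18⌉ = 5 hosts.
A packing using 5 hosts:
  host 1: 13 + 5 = 18
  host 2: 11 + 6 = 17
  host 3: 10 + 6 + 2 = 18
  host 4: 10 + 5 + 3 = 18
  host 5: 10 + 4 = 14
This matches the lower bound, so 5 is optimal.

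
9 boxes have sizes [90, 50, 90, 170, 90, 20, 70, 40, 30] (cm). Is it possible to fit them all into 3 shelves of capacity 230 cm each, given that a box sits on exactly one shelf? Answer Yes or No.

Yes

A valid assignment using 3 shelves:
  shelf 1: 170 + 50 = 220
  shelf 2: 90 + 90 + 40 = 220
  shelf 3: 90 + 70 + 30 + 20 = 210
Every load is within 230 cm, so 3 shelves suffice.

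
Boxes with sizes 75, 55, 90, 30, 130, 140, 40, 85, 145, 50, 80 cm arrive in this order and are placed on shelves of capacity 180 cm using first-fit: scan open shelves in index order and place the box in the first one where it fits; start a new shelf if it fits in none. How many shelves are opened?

6

  75 → shelf 1 (new)  [load 75/180]
  55 → shelf 1  [load 130/180]
  90 → shelf 2 (new)  [load 90/180]
  30 → shelf 1  [load 160/180]
  130 → shelf 3 (new)  [load 130/180]
  140 → shelf 4 (new)  [load 140/180]
  40 → shelf 2  [load 130/180]
  85 → shelf 5 (new)  [load 85/180]
  145 → shelf 6 (new)  [load 145/180]
  50 → shelf 2  [load 180/180]
  80 → shelf 5  [load 165/180]
6 shelves opened.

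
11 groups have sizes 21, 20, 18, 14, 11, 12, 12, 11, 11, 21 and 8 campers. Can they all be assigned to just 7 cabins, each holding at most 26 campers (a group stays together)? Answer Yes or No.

Yes

A valid assignment using 7 cabins:
  cabin 1: 21 = 21
  cabin 2: 21 = 21
  cabin 3: 20 = 20
  cabin 4: 18 + 8 = 26
  cabin 5: 14 + 12 = 26
  cabin 6: 12 + 11 = 23
  cabin 7: 11 + 11 = 22
Every load is within 26 campers, so 7 cabins suffice.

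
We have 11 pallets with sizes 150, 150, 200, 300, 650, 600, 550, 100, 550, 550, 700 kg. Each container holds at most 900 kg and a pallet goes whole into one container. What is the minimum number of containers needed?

Total = 700 + 650 + 600 + 550 + 550 + 550 + 300 + 200 + 150 + 150 + 100 = 4500 kg.
Lower bound: ⌈4500/900⌉ = 5 containers.
Also, 6 pallets each exceed 450 kg, and no two of those can share a container, so at least 6 containers are needed.
A packing using 6 containers:
  container 1: 700 + 200 = 900
  container 2: 650 + 150 + 100 = 900
  container 3: 600 + 300 = 900
  container 4: 550 + 150 = 700
  container 5: 550 = 550
  container 6: 550 = 550
This matches the lower bound, so 6 is optimal.

6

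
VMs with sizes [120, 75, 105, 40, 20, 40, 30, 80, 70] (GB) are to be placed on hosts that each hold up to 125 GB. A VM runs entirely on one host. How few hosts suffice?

5

Total = 120 + 105 + 80 + 75 + 70 + 40 + 40 + 30 + 20 = 580 GB.
Lower bound: ⌈580/125⌉ = 5 hosts.
A packing using 5 hosts:
  host 1: 120 = 120
  host 2: 105 + 20 = 125
  host 3: 80 + 40 = 120
  host 4: 75 + 40 = 115
  host 5: 70 + 30 = 100
This matches the lower bound, so 5 is optimal.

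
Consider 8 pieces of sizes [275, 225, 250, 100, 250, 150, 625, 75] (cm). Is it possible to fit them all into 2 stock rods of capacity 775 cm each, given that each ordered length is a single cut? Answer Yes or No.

Total = 1950 cm; ⌈1950/775⌉ = 3.
At least 3 stock rods are required, but only 2 are allowed.

No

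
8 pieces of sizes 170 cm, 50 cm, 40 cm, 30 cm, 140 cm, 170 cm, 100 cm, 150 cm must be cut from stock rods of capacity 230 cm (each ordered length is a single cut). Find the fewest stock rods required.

Total = 170 + 170 + 150 + 140 + 100 + 50 + 40 + 30 = 850 cm.
Lower bound: ⌈850/230⌉ = 4 stock rods.
A packing using 5 stock rods:
  stock rod 1: 170 + 50 = 220
  stock rod 2: 170 + 40 = 210
  stock rod 3: 150 + 30 = 180
  stock rod 4: 140 = 140
  stock rod 5: 100 = 100
No arrangement into 4 stock rods stays within capacity, so 5 is optimal.

5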